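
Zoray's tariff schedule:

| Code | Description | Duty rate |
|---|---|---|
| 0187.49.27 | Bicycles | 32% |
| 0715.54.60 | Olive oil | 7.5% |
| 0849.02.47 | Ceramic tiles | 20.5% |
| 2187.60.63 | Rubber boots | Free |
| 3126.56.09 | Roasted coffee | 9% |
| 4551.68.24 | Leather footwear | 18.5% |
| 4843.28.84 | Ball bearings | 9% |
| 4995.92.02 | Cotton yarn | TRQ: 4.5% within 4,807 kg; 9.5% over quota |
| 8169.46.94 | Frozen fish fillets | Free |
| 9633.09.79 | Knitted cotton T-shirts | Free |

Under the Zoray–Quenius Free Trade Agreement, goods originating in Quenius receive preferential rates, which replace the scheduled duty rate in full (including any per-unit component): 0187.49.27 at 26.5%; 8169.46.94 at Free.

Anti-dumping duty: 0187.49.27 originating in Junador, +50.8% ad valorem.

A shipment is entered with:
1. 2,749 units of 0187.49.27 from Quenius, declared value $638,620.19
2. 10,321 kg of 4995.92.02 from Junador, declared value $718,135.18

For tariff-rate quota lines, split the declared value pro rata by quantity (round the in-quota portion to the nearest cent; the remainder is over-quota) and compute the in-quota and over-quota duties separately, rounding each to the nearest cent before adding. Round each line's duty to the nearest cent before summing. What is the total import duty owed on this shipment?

Line 1 (0187.49.27, Quenius, 2,749 units, $638,620.19):
Base rate for 0187.49.27 is 32%.
Origin Quenius qualifies under the Zoray–Quenius agreement and 0187.49.27 is covered: preferential rate 26.5% applies instead.
The additional-duty order on 0187.49.27 targets Junador, not Quenius; it does not apply.
Duty = $638,620.19 × 26.5% = $169,234.35.
Line 2 (4995.92.02, Junador, 10,321 kg, $718,135.18):
Code 4995.92.02 is under a tariff-rate quota (threshold 4,807 kg). In-quota: 4,807 kg at 4.5%; over-quota: 5,514 kg at 9.5%.
Pro-rata value split: in-quota = $718,135.18 × 4,807/10,321 = $334,471.06; over-quota = $718,135.18 − $334,471.06 = $383,664.12.
In-quota duty = $334,471.06 × 4.5% = $15,051.20. Over-quota duty = $383,664.12 × 9.5% = $36,448.09.
Line duty = $15,051.20 + $36,448.09 = $51,499.29.
Total = $169,234.35 + $51,499.29 = $220,733.64.

$220,733.64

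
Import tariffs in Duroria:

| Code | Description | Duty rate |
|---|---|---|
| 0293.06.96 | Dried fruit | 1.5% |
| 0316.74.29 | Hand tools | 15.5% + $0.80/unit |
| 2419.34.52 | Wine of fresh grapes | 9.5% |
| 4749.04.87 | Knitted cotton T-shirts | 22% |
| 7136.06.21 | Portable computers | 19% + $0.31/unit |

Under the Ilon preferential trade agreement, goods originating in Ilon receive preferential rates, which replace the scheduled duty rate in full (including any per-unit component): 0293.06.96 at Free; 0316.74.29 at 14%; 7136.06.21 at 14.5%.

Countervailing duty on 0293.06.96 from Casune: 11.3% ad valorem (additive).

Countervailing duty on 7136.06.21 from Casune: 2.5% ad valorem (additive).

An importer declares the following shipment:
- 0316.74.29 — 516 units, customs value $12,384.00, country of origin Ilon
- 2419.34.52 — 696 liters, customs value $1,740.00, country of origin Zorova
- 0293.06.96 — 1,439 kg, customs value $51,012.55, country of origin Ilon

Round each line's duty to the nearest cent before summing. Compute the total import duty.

Line 1 (0316.74.29, Ilon, 516 units, $12,384.00):
Base rate for 0316.74.29 is 15.5% + $0.80/unit.
Origin Ilon qualifies under the Duroria–Ilon agreement and 0316.74.29 is covered: preferential rate 14% applies instead.
Duty = $12,384.00 × 14% = $1,733.76.
Line 2 (2419.34.52, Zorova, 696 liters, $1,740.00):
Base rate for 2419.34.52 is 9.5%.
Duty = $1,740.00 × 9.5% = $165.30.
Line 3 (0293.06.96, Ilon, 1,439 kg, $51,012.55):
Base rate for 0293.06.96 is 1.5%.
Origin Ilon qualifies under the Duroria–Ilon agreement and 0293.06.96 is covered: preferential rate Free applies instead.
The additional-duty order on 0293.06.96 targets Casune, not Ilon; it does not apply.
Duty = $51,012.55 × 0% = $0.00.
Total = $1,733.76 + $165.30 + $0.00 = $1,899.06.

$1,899.06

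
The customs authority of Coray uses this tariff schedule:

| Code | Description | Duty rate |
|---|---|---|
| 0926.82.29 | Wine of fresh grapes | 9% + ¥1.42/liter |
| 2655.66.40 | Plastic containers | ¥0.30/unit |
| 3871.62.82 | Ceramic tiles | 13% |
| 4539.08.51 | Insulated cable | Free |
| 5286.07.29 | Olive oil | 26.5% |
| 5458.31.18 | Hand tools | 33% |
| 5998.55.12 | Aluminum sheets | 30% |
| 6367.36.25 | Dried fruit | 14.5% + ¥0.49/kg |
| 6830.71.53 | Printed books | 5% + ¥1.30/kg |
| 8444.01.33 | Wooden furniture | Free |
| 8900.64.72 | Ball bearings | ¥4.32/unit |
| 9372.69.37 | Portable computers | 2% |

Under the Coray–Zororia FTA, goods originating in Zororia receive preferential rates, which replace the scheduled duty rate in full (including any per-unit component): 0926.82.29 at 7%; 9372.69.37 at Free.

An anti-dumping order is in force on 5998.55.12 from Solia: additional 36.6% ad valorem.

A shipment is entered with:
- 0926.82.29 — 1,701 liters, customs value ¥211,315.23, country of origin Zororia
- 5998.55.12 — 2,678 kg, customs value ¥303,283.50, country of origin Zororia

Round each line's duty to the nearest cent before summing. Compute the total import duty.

¥105,777.12

Line 1 (0926.82.29, Zororia, 1,701 liters, ¥211,315.23):
Base rate for 0926.82.29 is 9% + ¥1.42/liter.
Origin Zororia qualifies under the Coray–Zororia agreement and 0926.82.29 is covered: preferential rate 7% applies instead.
Duty = ¥211,315.23 × 7% = ¥14,792.07.
Line 2 (5998.55.12, Zororia, 2,678 kg, ¥303,283.50):
Base rate for 5998.55.12 is 30%.
Origin Zororia is the FTA partner but 5998.55.12 is not on the preference list; base rate stands.
The additional-duty order on 5998.55.12 targets Solia, not Zororia; it does not apply.
Duty = ¥303,283.50 × 30% = ¥90,985.05.
Total = ¥14,792.07 + ¥90,985.05 = ¥105,777.12.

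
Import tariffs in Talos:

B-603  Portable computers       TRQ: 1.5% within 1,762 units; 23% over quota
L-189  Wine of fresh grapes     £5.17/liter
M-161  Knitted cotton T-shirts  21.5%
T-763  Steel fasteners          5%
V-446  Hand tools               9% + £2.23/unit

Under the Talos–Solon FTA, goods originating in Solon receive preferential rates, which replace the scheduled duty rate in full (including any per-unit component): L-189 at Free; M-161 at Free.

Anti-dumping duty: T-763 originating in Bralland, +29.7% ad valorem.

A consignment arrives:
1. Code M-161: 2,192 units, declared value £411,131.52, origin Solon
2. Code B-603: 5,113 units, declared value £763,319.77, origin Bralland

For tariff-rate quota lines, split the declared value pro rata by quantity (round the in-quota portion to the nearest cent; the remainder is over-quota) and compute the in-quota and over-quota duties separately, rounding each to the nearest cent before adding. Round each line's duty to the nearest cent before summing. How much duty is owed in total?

£119,008.01

Line 1 (M-161, Solon, 2,192 units, £411,131.52):
Base rate for M-161 is 21.5%.
Origin Solon qualifies under the Talos–Solon agreement and M-161 is covered: preferential rate Free applies instead.
Duty = £411,131.52 × 0% = £0.00.
Line 2 (B-603, Bralland, 5,113 units, £763,319.77):
Code B-603 is under a tariff-rate quota (threshold 1,762 units). In-quota: 1,762 units at 1.5%; over-quota: 3,351 units at 23%.
Pro-rata value split: in-quota = £763,319.77 × 1,762/5,113 = £263,048.98; over-quota = £763,319.77 − £263,048.98 = £500,270.79.
In-quota duty = £263,048.98 × 1.5% = £3,945.73. Over-quota duty = £500,270.79 × 23% = £115,062.28.
Line duty = £3,945.73 + £115,062.28 = £119,008.01.
Total = £0.00 + £119,008.01 = £119,008.01.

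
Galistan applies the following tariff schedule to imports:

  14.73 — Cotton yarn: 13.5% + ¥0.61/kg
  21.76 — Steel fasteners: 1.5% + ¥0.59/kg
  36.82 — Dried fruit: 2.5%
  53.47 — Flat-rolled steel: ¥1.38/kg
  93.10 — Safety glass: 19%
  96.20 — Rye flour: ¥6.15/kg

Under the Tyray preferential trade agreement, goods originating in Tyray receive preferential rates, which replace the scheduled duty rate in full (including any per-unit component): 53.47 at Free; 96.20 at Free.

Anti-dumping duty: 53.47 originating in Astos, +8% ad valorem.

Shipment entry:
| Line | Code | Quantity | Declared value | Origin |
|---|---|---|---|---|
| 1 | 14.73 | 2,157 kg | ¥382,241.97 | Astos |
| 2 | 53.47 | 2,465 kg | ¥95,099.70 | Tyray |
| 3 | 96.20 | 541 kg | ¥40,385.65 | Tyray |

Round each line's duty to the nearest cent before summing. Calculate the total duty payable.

¥52,918.44

Line 1 (14.73, Astos, 2,157 kg, ¥382,241.97):
Base rate for 14.73 is 13.5% + ¥0.61/kg.
Duty = ¥382,241.97 × 13.5% + 2,157 × ¥0.61 = ¥52,918.44.
Line 2 (53.47, Tyray, 2,465 kg, ¥95,099.70):
Base rate for 53.47 is ¥1.38/kg.
Origin Tyray qualifies under the Galistan–Tyray agreement and 53.47 is covered: preferential rate Free applies instead.
The additional-duty order on 53.47 targets Astos, not Tyray; it does not apply.
Duty = ¥95,099.70 × 0% = ¥0.00.
Line 3 (96.20, Tyray, 541 kg, ¥40,385.65):
Base rate for 96.20 is ¥6.15/kg.
Origin Tyray qualifies under the Galistan–Tyray agreement and 96.20 is covered: preferential rate Free applies instead.
Duty = ¥40,385.65 × 0% = ¥0.00.
Total = ¥52,918.44 + ¥0.00 + ¥0.00 = ¥52,918.44.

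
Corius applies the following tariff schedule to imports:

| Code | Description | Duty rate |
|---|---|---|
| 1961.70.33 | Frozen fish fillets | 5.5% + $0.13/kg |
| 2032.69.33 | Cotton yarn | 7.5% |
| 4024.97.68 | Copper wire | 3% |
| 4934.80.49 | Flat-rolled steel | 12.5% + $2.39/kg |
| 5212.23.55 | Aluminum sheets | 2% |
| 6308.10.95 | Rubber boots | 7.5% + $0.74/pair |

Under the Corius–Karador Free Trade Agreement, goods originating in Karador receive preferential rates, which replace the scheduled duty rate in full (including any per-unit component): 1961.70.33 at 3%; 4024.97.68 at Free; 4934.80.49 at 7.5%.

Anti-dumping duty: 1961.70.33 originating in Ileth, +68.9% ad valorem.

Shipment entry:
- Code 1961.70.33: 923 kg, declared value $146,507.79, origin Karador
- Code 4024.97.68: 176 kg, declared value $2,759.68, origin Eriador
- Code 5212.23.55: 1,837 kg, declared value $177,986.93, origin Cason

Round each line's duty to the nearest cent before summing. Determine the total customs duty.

$8,037.76

Line 1 (1961.70.33, Karador, 923 kg, $146,507.79):
Base rate for 1961.70.33 is 5.5% + $0.13/kg.
Origin Karador qualifies under the Corius–Karador agreement and 1961.70.33 is covered: preferential rate 3% applies instead.
The additional-duty order on 1961.70.33 targets Ileth, not Karador; it does not apply.
Duty = $146,507.79 × 3% = $4,395.23.
Line 2 (4024.97.68, Eriador, 176 kg, $2,759.68):
Base rate for 4024.97.68 is 3%.
4024.97.68 has an FTA preferential rate, but origin Eriador is not Karador; base rate stands.
Duty = $2,759.68 × 3% = $82.79.
Line 3 (5212.23.55, Cason, 1,837 kg, $177,986.93):
Base rate for 5212.23.55 is 2%.
Duty = $177,986.93 × 2% = $3,559.74.
Total = $4,395.23 + $82.79 + $3,559.74 = $8,037.76.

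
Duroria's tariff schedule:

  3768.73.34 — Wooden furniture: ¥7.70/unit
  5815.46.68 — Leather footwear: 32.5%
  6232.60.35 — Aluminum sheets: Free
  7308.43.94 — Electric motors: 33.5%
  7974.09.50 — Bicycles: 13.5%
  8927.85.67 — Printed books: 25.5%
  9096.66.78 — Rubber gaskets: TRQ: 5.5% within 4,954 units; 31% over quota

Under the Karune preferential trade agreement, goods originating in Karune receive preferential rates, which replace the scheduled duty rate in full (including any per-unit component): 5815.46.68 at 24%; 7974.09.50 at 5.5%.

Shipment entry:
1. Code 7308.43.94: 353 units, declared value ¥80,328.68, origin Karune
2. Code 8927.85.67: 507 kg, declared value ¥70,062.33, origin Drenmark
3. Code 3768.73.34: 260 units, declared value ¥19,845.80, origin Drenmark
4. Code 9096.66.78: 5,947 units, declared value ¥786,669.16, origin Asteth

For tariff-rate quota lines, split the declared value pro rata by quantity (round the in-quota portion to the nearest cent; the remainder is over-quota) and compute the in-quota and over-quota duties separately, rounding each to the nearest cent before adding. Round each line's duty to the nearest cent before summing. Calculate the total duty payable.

Line 1 (7308.43.94, Karune, 353 units, ¥80,328.68):
Base rate for 7308.43.94 is 33.5%.
Origin Karune is the FTA partner but 7308.43.94 is not on the preference list; base rate stands.
Duty = ¥80,328.68 × 33.5% = ¥26,910.11.
Line 2 (8927.85.67, Drenmark, 507 kg, ¥70,062.33):
Base rate for 8927.85.67 is 25.5%.
Duty = ¥70,062.33 × 25.5% = ¥17,865.89.
Line 3 (3768.73.34, Drenmark, 260 units, ¥19,845.80):
Base rate for 3768.73.34 is ¥7.70/unit.
Duty = 260 × ¥7.70 = ¥2,002.00.
Line 4 (9096.66.78, Asteth, 5,947 units, ¥786,669.16):
Code 9096.66.78 is under a tariff-rate quota (threshold 4,954 units). In-quota: 4,954 units at 5.5%; over-quota: 993 units at 31%.
Pro-rata value split: in-quota = ¥786,669.16 × 4,954/5,947 = ¥655,315.12; over-quota = ¥786,669.16 − ¥655,315.12 = ¥131,354.04.
In-quota duty = ¥655,315.12 × 5.5% = ¥36,042.33. Over-quota duty = ¥131,354.04 × 31% = ¥40,719.75.
Line duty = ¥36,042.33 + ¥40,719.75 = ¥76,762.08.
Total = ¥26,910.11 + ¥17,865.89 + ¥2,002.00 + ¥76,762.08 = ¥123,540.08.

¥123,540.08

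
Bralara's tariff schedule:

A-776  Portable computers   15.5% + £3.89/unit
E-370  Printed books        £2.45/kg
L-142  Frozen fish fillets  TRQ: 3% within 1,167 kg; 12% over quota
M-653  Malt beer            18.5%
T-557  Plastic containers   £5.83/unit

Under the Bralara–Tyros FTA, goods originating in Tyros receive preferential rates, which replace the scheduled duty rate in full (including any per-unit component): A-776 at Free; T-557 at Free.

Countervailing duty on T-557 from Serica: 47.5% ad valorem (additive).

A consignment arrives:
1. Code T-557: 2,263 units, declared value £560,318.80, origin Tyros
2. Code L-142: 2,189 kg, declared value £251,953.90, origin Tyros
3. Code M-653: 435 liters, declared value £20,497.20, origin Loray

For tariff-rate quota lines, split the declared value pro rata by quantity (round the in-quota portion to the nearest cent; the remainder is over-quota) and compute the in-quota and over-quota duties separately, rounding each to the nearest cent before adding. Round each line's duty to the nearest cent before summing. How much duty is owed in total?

Line 1 (T-557, Tyros, 2,263 units, £560,318.80):
Base rate for T-557 is £5.83/unit.
Origin Tyros qualifies under the Bralara–Tyros agreement and T-557 is covered: preferential rate Free applies instead.
The additional-duty order on T-557 targets Serica, not Tyros; it does not apply.
Duty = £560,318.80 × 0% = £0.00.
Line 2 (L-142, Tyros, 2,189 kg, £251,953.90):
Code L-142 is under a tariff-rate quota (threshold 1,167 kg). In-quota: 1,167 kg at 3%; over-quota: 1,022 kg at 12%.
Pro-rata value split: in-quota = £251,953.90 × 1,167/2,189 = £134,321.70; over-quota = £251,953.90 − £134,321.70 = £117,632.20.
In-quota duty = £134,321.70 × 3% = £4,029.65. Over-quota duty = £117,632.20 × 12% = £14,115.86.
Line duty = £4,029.65 + £14,115.86 = £18,145.51.
Line 3 (M-653, Loray, 435 liters, £20,497.20):
Base rate for M-653 is 18.5%.
Duty = £20,497.20 × 18.5% = £3,791.98.
Total = £0.00 + £18,145.51 + £3,791.98 = £21,937.49.

£21,937.49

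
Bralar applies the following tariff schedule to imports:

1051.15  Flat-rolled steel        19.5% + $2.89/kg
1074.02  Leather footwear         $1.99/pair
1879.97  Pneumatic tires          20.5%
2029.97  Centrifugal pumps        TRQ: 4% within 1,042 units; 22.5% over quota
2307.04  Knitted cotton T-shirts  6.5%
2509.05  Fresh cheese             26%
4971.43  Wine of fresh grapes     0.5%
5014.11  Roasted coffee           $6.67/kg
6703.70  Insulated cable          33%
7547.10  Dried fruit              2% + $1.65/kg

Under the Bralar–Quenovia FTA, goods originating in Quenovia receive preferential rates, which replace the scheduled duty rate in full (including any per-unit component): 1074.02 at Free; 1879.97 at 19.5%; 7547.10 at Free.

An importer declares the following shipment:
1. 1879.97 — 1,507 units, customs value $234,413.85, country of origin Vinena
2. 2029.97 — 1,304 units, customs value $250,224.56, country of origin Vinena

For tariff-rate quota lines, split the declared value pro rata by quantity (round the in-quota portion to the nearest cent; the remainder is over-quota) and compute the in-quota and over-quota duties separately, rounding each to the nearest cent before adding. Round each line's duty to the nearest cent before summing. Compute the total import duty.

Line 1 (1879.97, Vinena, 1,507 units, $234,413.85):
Base rate for 1879.97 is 20.5%.
1879.97 has an FTA preferential rate, but origin Vinena is not Quenovia; base rate stands.
Duty = $234,413.85 × 20.5% = $48,054.84.
Line 2 (2029.97, Vinena, 1,304 units, $250,224.56):
Code 2029.97 is under a tariff-rate quota (threshold 1,042 units). In-quota: 1,042 units at 4%; over-quota: 262 units at 22.5%.
Pro-rata value split: in-quota = $250,224.56 × 1,042/1,304 = $199,949.38; over-quota = $250,224.56 − $199,949.38 = $50,275.18.
In-quota duty = $199,949.38 × 4% = $7,997.98. Over-quota duty = $50,275.18 × 22.5% = $11,311.92.
Line duty = $7,997.98 + $11,311.92 = $19,309.90.
Total = $48,054.84 + $19,309.90 = $67,364.74.

$67,364.74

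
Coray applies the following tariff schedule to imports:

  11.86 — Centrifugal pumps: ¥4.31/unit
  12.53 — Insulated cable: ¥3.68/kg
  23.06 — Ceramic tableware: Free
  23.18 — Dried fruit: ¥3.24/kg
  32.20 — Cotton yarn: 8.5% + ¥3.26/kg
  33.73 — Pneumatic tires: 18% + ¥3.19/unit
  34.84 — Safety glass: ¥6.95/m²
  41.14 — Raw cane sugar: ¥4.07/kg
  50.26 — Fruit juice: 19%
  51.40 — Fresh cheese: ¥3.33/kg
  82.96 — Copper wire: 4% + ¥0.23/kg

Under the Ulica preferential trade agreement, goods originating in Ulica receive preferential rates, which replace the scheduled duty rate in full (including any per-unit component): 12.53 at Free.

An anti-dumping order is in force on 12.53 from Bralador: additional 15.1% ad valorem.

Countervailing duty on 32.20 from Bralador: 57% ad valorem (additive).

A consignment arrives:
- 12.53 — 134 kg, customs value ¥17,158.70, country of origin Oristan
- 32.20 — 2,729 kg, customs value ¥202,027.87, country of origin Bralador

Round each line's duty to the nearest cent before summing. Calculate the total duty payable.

Line 1 (12.53, Oristan, 134 kg, ¥17,158.70):
Base rate for 12.53 is ¥3.68/kg.
12.53 has an FTA preferential rate, but origin Oristan is not Ulica; base rate stands.
The additional-duty order on 12.53 targets Bralador, not Oristan; it does not apply.
Duty = 134 × ¥3.68 = ¥493.12.
Line 2 (32.20, Bralador, 2,729 kg, ¥202,027.87):
Base rate for 32.20 is 8.5% + ¥3.26/kg.
Additional duty on 32.20 from Bralador: +57%. Applied ad valorem rate: 8.5% + 57% = 65.5%.
Duty = ¥202,027.87 × 65.5% + 2,729 × ¥3.26 = ¥141,224.79.
Total = ¥493.12 + ¥141,224.79 = ¥141,717.91.

¥141,717.91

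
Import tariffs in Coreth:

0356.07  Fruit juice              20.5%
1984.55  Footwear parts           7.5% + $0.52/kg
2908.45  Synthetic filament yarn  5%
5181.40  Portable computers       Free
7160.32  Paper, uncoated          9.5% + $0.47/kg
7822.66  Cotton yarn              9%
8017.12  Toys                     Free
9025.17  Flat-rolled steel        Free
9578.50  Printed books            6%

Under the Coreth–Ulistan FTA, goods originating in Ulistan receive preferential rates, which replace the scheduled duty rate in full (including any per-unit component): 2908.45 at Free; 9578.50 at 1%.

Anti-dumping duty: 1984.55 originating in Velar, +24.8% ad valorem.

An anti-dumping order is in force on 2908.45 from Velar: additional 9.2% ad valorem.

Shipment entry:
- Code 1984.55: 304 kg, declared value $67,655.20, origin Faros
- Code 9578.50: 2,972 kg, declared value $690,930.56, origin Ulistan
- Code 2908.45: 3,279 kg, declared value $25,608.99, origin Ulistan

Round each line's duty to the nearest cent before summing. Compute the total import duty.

Line 1 (1984.55, Faros, 304 kg, $67,655.20):
Base rate for 1984.55 is 7.5% + $0.52/kg.
The additional-duty order on 1984.55 targets Velar, not Faros; it does not apply.
Duty = $67,655.20 × 7.5% + 304 × $0.52 = $5,232.22.
Line 2 (9578.50, Ulistan, 2,972 kg, $690,930.56):
Base rate for 9578.50 is 6%.
Origin Ulistan qualifies under the Coreth–Ulistan agreement and 9578.50 is covered: preferential rate 1% applies instead.
Duty = $690,930.56 × 1% = $6,909.31.
Line 3 (2908.45, Ulistan, 3,279 kg, $25,608.99):
Base rate for 2908.45 is 5%.
Origin Ulistan qualifies under the Coreth–Ulistan agreement and 2908.45 is covered: preferential rate Free applies instead.
The additional-duty order on 2908.45 targets Velar, not Ulistan; it does not apply.
Duty = $25,608.99 × 0% = $0.00.
Total = $5,232.22 + $6,909.31 + $0.00 = $12,141.53.

$12,141.53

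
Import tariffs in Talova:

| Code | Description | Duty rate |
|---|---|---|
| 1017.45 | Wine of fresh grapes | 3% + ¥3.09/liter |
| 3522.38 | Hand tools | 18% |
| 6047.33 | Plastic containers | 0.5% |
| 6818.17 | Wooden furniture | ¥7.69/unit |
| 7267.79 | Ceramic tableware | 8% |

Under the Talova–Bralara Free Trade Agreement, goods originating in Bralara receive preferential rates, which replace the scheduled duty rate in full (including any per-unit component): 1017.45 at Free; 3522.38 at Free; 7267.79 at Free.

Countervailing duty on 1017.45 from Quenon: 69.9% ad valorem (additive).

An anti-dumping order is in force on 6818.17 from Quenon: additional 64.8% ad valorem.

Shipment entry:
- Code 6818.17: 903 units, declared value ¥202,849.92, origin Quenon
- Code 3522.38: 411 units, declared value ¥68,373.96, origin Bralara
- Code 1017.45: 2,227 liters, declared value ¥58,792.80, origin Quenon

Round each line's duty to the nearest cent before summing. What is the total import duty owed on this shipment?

Line 1 (6818.17, Quenon, 903 units, ¥202,849.92):
Base rate for 6818.17 is ¥7.69/unit.
Additional duty on 6818.17 from Quenon: +64.8% ad valorem. Applied ad valorem rate = 64.8%.
Duty = ¥202,849.92 × 64.8% + 903 × ¥7.69 = ¥138,390.82.
Line 2 (3522.38, Bralara, 411 units, ¥68,373.96):
Base rate for 3522.38 is 18%.
Origin Bralara qualifies under the Talova–Bralara agreement and 3522.38 is covered: preferential rate Free applies instead.
Duty = ¥68,373.96 × 0% = ¥0.00.
Line 3 (1017.45, Quenon, 2,227 liters, ¥58,792.80):
Base rate for 1017.45 is 3% + ¥3.09/liter.
1017.45 has an FTA preferential rate, but origin Quenon is not Bralara; base rate stands.
Additional duty on 1017.45 from Quenon: +69.9%. Applied ad valorem rate: 3% + 69.9% = 72.9%.
Duty = ¥58,792.80 × 72.9% + 2,227 × ¥3.09 = ¥49,741.38.
Total = ¥138,390.82 + ¥0.00 + ¥49,741.38 = ¥188,132.20.

¥188,132.20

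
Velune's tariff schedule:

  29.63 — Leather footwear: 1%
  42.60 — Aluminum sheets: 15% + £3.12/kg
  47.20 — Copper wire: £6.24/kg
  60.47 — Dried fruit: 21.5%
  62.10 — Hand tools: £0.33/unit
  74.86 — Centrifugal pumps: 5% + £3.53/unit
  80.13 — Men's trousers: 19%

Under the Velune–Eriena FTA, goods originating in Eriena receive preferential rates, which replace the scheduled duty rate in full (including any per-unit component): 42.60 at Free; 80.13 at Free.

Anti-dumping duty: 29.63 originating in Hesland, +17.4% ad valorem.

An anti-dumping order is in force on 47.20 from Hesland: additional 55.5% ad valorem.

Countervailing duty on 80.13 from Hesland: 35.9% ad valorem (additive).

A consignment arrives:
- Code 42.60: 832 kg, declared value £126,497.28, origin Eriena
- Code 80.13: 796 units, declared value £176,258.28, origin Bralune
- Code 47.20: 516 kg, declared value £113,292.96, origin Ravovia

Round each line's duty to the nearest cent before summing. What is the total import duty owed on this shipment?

Line 1 (42.60, Eriena, 832 kg, £126,497.28):
Base rate for 42.60 is 15% + £3.12/kg.
Origin Eriena qualifies under the Velune–Eriena agreement and 42.60 is covered: preferential rate Free applies instead.
Duty = £126,497.28 × 0% = £0.00.
Line 2 (80.13, Bralune, 796 units, £176,258.28):
Base rate for 80.13 is 19%.
80.13 has an FTA preferential rate, but origin Bralune is not Eriena; base rate stands.
The additional-duty order on 80.13 targets Hesland, not Bralune; it does not apply.
Duty = £176,258.28 × 19% = £33,489.07.
Line 3 (47.20, Ravovia, 516 kg, £113,292.96):
Base rate for 47.20 is £6.24/kg.
The additional-duty order on 47.20 targets Hesland, not Ravovia; it does not apply.
Duty = 516 × £6.24 = £3,219.84.
Total = £0.00 + £33,489.07 + £3,219.84 = £36,708.91.

£36,708.91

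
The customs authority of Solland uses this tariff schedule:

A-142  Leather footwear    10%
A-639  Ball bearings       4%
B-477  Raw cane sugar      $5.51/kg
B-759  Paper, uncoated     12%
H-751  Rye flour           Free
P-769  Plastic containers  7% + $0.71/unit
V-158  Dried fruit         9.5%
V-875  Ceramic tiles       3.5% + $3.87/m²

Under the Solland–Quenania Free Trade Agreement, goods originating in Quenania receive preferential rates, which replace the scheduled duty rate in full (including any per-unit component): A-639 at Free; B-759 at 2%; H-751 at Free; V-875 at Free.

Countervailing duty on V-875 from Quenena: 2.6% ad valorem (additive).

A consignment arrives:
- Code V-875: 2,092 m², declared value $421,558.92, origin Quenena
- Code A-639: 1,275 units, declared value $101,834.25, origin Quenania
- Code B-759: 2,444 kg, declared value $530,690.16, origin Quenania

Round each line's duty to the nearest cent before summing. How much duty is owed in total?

$44,424.93

Line 1 (V-875, Quenena, 2,092 m², $421,558.92):
Base rate for V-875 is 3.5% + $3.87/m².
V-875 has an FTA preferential rate, but origin Quenena is not Quenania; base rate stands.
Additional duty on V-875 from Quenena: +2.6%. Applied ad valorem rate: 3.5% + 2.6% = 6.1%.
Duty = $421,558.92 × 6.1% + 2,092 × $3.87 = $33,811.13.
Line 2 (A-639, Quenania, 1,275 units, $101,834.25):
Base rate for A-639 is 4%.
Origin Quenania qualifies under the Solland–Quenania agreement and A-639 is covered: preferential rate Free applies instead.
Duty = $101,834.25 × 0% = $0.00.
Line 3 (B-759, Quenania, 2,444 kg, $530,690.16):
Base rate for B-759 is 12%.
Origin Quenania qualifies under the Solland–Quenania agreement and B-759 is covered: preferential rate 2% applies instead.
Duty = $530,690.16 × 2% = $10,613.80.
Total = $33,811.13 + $0.00 + $10,613.80 = $44,424.93.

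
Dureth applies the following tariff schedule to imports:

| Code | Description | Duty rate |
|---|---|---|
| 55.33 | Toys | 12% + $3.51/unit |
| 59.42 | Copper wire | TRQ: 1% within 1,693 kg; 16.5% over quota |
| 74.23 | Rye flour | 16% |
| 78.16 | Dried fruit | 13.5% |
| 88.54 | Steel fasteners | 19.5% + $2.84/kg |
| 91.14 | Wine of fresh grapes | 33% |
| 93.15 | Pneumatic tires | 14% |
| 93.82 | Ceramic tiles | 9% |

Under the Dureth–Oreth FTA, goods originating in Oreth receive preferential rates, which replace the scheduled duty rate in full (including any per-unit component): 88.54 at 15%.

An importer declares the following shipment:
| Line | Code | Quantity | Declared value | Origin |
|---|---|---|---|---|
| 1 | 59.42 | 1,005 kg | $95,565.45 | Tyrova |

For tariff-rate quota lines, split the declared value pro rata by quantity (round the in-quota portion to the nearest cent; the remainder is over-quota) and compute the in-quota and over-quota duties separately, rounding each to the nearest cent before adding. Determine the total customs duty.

Line 1 (59.42, Tyrova, 1,005 kg, $95,565.45):
Code 59.42 is under a tariff-rate quota (threshold 1,693 kg). Quantity 1,005 kg is within the quota, so the in-quota rate 1% applies to the full value.
Duty = $95,565.45 × 1% = $955.65.

$955.65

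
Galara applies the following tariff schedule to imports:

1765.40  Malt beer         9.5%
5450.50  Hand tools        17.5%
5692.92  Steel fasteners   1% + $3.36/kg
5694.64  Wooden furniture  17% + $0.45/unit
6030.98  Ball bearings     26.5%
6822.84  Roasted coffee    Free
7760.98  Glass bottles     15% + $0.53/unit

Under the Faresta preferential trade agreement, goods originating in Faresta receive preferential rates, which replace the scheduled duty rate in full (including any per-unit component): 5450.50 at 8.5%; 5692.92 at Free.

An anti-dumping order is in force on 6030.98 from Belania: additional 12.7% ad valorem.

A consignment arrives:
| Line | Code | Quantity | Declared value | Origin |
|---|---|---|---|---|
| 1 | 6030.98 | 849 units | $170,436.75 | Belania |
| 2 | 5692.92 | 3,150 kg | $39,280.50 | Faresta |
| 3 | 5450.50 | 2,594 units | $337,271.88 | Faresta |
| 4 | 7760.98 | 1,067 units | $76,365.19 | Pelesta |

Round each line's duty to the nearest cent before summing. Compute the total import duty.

$107,499.61

Line 1 (6030.98, Belania, 849 units, $170,436.75):
Base rate for 6030.98 is 26.5%.
Additional duty on 6030.98 from Belania: +12.7%. Applied ad valorem rate: 26.5% + 12.7% = 39.2%.
Duty = $170,436.75 × 39.2% = $66,811.21.
Line 2 (5692.92, Faresta, 3,150 kg, $39,280.50):
Base rate for 5692.92 is 1% + $3.36/kg.
Origin Faresta qualifies under the Galara–Faresta agreement and 5692.92 is covered: preferential rate Free applies instead.
Duty = $39,280.50 × 0% = $0.00.
Line 3 (5450.50, Faresta, 2,594 units, $337,271.88):
Base rate for 5450.50 is 17.5%.
Origin Faresta qualifies under the Galara–Faresta agreement and 5450.50 is covered: preferential rate 8.5% applies instead.
Duty = $337,271.88 × 8.5% = $28,668.11.
Line 4 (7760.98, Pelesta, 1,067 units, $76,365.19):
Base rate for 7760.98 is 15% + $0.53/unit.
Duty = $76,365.19 × 15% + 1,067 × $0.53 = $12,020.29.
Total = $66,811.21 + $0.00 + $28,668.11 + $12,020.29 = $107,499.61.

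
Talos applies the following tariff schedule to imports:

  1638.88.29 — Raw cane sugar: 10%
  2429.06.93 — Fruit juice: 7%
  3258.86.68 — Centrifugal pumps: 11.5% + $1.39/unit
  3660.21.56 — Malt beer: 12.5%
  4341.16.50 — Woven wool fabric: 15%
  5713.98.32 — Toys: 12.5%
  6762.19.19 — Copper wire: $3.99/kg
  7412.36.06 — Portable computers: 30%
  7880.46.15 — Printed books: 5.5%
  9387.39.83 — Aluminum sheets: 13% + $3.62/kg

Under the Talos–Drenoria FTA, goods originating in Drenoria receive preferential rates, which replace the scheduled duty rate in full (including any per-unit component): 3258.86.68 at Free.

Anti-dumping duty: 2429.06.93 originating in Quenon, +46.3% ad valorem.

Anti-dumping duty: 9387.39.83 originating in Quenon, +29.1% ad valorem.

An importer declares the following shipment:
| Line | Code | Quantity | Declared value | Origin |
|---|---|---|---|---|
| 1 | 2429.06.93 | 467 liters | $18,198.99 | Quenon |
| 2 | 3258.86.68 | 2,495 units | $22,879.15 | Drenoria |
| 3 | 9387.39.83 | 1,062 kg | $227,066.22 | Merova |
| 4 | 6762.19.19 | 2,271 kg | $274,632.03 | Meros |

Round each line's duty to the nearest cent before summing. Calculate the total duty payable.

$52,124.40

Line 1 (2429.06.93, Quenon, 467 liters, $18,198.99):
Base rate for 2429.06.93 is 7%.
Additional duty on 2429.06.93 from Quenon: +46.3%. Applied ad valorem rate: 7% + 46.3% = 53.3%.
Duty = $18,198.99 × 53.3% = $9,700.06.
Line 2 (3258.86.68, Drenoria, 2,495 units, $22,879.15):
Base rate for 3258.86.68 is 11.5% + $1.39/unit.
Origin Drenoria qualifies under the Talos–Drenoria agreement and 3258.86.68 is covered: preferential rate Free applies instead.
Duty = $22,879.15 × 0% = $0.00.
Line 3 (9387.39.83, Merova, 1,062 kg, $227,066.22):
Base rate for 9387.39.83 is 13% + $3.62/kg.
The additional-duty order on 9387.39.83 targets Quenon, not Merova; it does not apply.
Duty = $227,066.22 × 13% + 1,062 × $3.62 = $33,363.05.
Line 4 (6762.19.19, Meros, 2,271 kg, $274,632.03):
Base rate for 6762.19.19 is $3.99/kg.
Duty = 2,271 × $3.99 = $9,061.29.
Total = $9,700.06 + $0.00 + $33,363.05 + $9,061.29 = $52,124.40.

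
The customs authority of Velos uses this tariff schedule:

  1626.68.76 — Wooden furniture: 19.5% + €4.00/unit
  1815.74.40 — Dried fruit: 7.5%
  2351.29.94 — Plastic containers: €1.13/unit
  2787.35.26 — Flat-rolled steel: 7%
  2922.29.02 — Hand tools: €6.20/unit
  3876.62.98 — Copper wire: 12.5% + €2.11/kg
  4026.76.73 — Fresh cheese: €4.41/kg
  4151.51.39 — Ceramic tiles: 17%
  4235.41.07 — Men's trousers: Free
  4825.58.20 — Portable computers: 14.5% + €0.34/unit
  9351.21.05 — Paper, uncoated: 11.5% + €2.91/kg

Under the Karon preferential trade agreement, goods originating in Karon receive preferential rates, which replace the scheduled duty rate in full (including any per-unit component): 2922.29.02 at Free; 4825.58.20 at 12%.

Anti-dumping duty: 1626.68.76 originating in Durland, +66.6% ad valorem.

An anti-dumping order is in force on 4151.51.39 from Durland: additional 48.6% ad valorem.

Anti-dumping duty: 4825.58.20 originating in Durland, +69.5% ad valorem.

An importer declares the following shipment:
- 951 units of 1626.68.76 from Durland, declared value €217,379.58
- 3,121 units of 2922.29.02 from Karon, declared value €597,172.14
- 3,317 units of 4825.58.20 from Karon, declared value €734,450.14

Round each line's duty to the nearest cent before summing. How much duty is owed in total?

Line 1 (1626.68.76, Durland, 951 units, €217,379.58):
Base rate for 1626.68.76 is 19.5% + €4.00/unit.
Additional duty on 1626.68.76 from Durland: +66.6%. Applied ad valorem rate: 19.5% + 66.6% = 86.1%.
Duty = €217,379.58 × 86.1% + 951 × €4.00 = €190,967.82.
Line 2 (2922.29.02, Karon, 3,121 units, €597,172.14):
Base rate for 2922.29.02 is €6.20/unit.
Origin Karon qualifies under the Velos–Karon agreement and 2922.29.02 is covered: preferential rate Free applies instead.
Duty = €597,172.14 × 0% = €0.00.
Line 3 (4825.58.20, Karon, 3,317 units, €734,450.14):
Base rate for 4825.58.20 is 14.5% + €0.34/unit.
Origin Karon qualifies under the Velos–Karon agreement and 4825.58.20 is covered: preferential rate 12% applies instead.
The additional-duty order on 4825.58.20 targets Durland, not Karon; it does not apply.
Duty = €734,450.14 × 12% = €88,134.02.
Total = €190,967.82 + €0.00 + €88,134.02 = €279,101.84.

€279,101.84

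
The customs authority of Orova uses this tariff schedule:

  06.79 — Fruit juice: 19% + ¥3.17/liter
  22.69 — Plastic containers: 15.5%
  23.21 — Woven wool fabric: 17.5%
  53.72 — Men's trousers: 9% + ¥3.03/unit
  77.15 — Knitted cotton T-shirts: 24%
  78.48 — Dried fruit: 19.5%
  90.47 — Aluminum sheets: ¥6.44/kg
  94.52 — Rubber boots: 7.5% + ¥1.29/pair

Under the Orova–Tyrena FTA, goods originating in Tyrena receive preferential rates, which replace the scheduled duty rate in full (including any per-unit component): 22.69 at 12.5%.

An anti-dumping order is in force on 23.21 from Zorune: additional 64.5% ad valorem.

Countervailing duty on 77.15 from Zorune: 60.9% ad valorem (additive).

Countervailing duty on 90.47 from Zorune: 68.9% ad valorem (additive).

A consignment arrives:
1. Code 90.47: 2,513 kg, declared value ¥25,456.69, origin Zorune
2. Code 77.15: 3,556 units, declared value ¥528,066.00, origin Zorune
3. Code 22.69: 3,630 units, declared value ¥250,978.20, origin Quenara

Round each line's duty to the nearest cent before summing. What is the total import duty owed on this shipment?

¥520,953.03

Line 1 (90.47, Zorune, 2,513 kg, ¥25,456.69):
Base rate for 90.47 is ¥6.44/kg.
Additional duty on 90.47 from Zorune: +68.9% ad valorem. Applied ad valorem rate = 68.9%.
Duty = ¥25,456.69 × 68.9% + 2,513 × ¥6.44 = ¥33,723.38.
Line 2 (77.15, Zorune, 3,556 units, ¥528,066.00):
Base rate for 77.15 is 24%.
Additional duty on 77.15 from Zorune: +60.9%. Applied ad valorem rate: 24% + 60.9% = 84.9%.
Duty = ¥528,066.00 × 84.9% = ¥448,328.03.
Line 3 (22.69, Quenara, 3,630 units, ¥250,978.20):
Base rate for 22.69 is 15.5%.
22.69 has an FTA preferential rate, but origin Quenara is not Tyrena; base rate stands.
Duty = ¥250,978.20 × 15.5% = ¥38,901.62.
Total = ¥33,723.38 + ¥448,328.03 + ¥38,901.62 = ¥520,953.03.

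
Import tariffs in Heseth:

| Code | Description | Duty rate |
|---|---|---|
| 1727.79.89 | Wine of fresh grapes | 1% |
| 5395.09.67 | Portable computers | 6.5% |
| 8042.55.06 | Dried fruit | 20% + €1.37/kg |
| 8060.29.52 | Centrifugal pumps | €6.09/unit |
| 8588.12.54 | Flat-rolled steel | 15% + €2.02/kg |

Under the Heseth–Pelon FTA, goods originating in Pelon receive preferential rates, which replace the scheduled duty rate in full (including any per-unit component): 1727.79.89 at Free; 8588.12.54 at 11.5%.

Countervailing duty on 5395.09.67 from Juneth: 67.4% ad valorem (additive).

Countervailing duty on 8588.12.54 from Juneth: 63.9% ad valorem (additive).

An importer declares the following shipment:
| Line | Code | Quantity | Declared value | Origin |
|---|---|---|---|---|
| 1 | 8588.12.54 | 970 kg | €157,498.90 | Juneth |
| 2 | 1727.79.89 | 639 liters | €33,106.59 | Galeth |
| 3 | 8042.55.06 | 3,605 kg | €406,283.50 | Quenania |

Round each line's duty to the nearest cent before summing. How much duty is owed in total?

€212,752.65

Line 1 (8588.12.54, Juneth, 970 kg, €157,498.90):
Base rate for 8588.12.54 is 15% + €2.02/kg.
8588.12.54 has an FTA preferential rate, but origin Juneth is not Pelon; base rate stands.
Additional duty on 8588.12.54 from Juneth: +63.9%. Applied ad valorem rate: 15% + 63.9% = 78.9%.
Duty = €157,498.90 × 78.9% + 970 × €2.02 = €126,226.03.
Line 2 (1727.79.89, Galeth, 639 liters, €33,106.59):
Base rate for 1727.79.89 is 1%.
1727.79.89 has an FTA preferential rate, but origin Galeth is not Pelon; base rate stands.
Duty = €33,106.59 × 1% = €331.07.
Line 3 (8042.55.06, Quenania, 3,605 kg, €406,283.50):
Base rate for 8042.55.06 is 20% + €1.37/kg.
Duty = €406,283.50 × 20% + 3,605 × €1.37 = €86,195.55.
Total = €126,226.03 + €331.07 + €86,195.55 = €212,752.65.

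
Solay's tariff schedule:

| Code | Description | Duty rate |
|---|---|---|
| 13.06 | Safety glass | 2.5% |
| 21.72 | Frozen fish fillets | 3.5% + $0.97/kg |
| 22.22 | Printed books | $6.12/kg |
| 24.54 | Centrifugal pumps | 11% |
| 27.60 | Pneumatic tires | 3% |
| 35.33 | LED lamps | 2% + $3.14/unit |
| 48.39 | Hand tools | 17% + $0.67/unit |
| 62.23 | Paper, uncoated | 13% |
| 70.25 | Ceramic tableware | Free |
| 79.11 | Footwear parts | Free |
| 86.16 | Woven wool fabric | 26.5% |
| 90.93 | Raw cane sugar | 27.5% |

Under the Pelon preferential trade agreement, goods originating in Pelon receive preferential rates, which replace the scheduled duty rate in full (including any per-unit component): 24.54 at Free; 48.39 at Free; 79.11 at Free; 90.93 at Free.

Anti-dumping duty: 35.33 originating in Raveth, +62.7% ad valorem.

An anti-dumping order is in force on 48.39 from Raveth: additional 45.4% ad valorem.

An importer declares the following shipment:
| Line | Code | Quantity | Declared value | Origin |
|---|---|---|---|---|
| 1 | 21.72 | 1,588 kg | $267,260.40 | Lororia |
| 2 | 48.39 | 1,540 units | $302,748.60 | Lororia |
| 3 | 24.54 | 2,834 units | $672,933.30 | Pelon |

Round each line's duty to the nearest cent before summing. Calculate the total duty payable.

$63,393.53

Line 1 (21.72, Lororia, 1,588 kg, $267,260.40):
Base rate for 21.72 is 3.5% + $0.97/kg.
Duty = $267,260.40 × 3.5% + 1,588 × $0.97 = $10,894.47.
Line 2 (48.39, Lororia, 1,540 units, $302,748.60):
Base rate for 48.39 is 17% + $0.67/unit.
48.39 has an FTA preferential rate, but origin Lororia is not Pelon; base rate stands.
The additional-duty order on 48.39 targets Raveth, not Lororia; it does not apply.
Duty = $302,748.60 × 17% + 1,540 × $0.67 = $52,499.06.
Line 3 (24.54, Pelon, 2,834 units, $672,933.30):
Base rate for 24.54 is 11%.
Origin Pelon qualifies under the Solay–Pelon agreement and 24.54 is covered: preferential rate Free applies instead.
Duty = $672,933.30 × 0% = $0.00.
Total = $10,894.47 + $52,499.06 + $0.00 = $63,393.53.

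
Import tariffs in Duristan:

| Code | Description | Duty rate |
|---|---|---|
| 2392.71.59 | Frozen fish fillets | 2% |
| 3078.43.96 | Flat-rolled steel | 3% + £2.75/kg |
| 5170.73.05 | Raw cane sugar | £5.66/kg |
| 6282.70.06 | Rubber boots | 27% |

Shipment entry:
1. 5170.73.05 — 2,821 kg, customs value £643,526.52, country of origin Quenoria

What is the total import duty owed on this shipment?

£15,966.86

Line 1 (5170.73.05, Quenoria, 2,821 kg, £643,526.52):
Base rate for 5170.73.05 is £5.66/kg.
Duty = 2,821 × £5.66 = £15,966.86.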